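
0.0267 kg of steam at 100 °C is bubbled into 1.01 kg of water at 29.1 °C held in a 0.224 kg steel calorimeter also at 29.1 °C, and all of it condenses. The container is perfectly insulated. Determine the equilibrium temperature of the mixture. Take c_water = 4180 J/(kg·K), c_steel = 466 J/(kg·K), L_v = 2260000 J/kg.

T_f ≈ 44.5 °C

Heat gained plus heat lost sum to zero:
steam→water at 100 °C releases m L_v = 0.0267·2260000 = 60342; condensate cools 100→T: 0.0267·4180·(T − 100) = 111.61(T − 100); original water: 4221.8(T − 29.1); cup: 104.38(T − 29.1)
4437.8 T = 60342 + 11161 + 125892 = 197395
T ≈ 44.48 °C, under the boiling point, so the assumption holds.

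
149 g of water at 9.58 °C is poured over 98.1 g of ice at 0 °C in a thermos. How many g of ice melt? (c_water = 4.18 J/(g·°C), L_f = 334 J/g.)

m_melted ≈ 17.9 g

Cooling the water to 0 °C releases 149·4.18·9.58 = 5966.6 J.
Fully melting the ice requires m_ice L_f = 98.1·334 = 32765 J.
5966.6 J < 32765 J, so only part of the ice melts and the system sits at 0 °C.
Mass melted = 5966.6/334 ≈ 17.86 g.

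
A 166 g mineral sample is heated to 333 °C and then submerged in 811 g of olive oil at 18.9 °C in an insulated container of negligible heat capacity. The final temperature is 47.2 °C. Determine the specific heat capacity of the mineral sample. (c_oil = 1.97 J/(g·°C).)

c ≈ 0.953 J/(g·°C)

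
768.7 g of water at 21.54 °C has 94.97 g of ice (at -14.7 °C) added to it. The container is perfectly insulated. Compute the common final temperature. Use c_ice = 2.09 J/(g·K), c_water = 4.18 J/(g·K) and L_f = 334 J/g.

Sum of m c ΔT and latent-heat terms is zero:
warm ice to 0 °C: 94.97×2.09×(0 − (-14.7)) = 2917.8
  latent heat to melt: 94.97×334 = 31720
  warm the meltwater: 396.97 T
  water: 3213.2(T − 21.54)
3610.1 T = 69212 − 34638 = 34574
T ≈ 9.58 °C. Since T > 0 °C, the all-ice-melts assumption holds.

T_f ≈ 9.6 °C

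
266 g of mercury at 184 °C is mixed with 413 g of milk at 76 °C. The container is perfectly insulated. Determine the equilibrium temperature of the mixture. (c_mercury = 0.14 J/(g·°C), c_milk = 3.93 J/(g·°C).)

T_f ≈ 78.4 °C

Set heat shed by the hot body equal to heat absorbed by the cold body:
266×0.14×(184 − T) = 413×3.93×(T − 76)
37.24(184 − T) = 1623.1(T − 76)
1660.3 T = 130207  ⇒  T ≈ 78.42 °C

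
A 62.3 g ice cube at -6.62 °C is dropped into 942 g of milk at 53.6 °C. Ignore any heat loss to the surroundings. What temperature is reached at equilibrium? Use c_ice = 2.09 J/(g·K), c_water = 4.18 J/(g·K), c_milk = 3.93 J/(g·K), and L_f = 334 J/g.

T_f ≈ 44.6 °C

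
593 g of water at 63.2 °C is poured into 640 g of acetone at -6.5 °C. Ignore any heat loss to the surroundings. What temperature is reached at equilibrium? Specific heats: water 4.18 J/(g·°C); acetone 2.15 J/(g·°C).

T_f ≈ 38.3 °C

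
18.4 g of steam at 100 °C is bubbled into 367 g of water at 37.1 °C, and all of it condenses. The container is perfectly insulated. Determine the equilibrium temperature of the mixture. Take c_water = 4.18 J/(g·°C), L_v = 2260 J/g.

Conservation of energy gives ΣQ = 0:
steam→water at 100 °C releases m L_v = 18.4·2260 = 41584; condensed water 100 °C→T: 76.91(T − 100); water warms: 367·4.18·(T − 37.1) = 1534.1(T − 37.1)
1611 T = 41584 + 7691.2 + 56914 = 106189
T ≈ 65.92 °C — below 100 °C, confirming all the steam condensed.

T_f ≈ 65.9 °C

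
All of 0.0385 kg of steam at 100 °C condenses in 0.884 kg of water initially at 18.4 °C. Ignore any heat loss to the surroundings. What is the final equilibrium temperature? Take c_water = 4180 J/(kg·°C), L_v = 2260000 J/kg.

Net heat exchanged in the isolated system is zero:
condense steam: −0.0385·2260000 = −87010; condensed water 100 °C→T: 160.93(T − 100); original water: 3695.1(T − 18.4)
3856 T = 87010 + 16093 + 67990 = 171093
T ≈ 44.37 °C — below 100 °C, confirming all the steam condensed.

T_f ≈ 44.4 °C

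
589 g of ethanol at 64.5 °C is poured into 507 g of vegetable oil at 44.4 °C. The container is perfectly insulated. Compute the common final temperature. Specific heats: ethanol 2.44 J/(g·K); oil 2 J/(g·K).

T_f ≈ 56.2 °C

T_f = Σ m_i c_i T_i / Σ m_i c_i:
T_f = (1437.2·64.5 + 1014·44.4) / (1437.2 + 1014)
    = 137718 / 2451.2 ≈ 56.18 °C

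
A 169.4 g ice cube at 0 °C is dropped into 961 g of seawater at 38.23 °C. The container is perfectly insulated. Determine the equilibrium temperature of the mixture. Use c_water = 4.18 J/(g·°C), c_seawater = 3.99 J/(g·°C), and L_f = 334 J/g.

T_f ≈ 19.8 °C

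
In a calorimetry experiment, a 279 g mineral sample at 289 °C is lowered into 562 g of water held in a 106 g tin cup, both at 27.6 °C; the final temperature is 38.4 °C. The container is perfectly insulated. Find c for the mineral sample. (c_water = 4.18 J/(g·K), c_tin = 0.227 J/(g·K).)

c ≈ 0.367 J/(g·K)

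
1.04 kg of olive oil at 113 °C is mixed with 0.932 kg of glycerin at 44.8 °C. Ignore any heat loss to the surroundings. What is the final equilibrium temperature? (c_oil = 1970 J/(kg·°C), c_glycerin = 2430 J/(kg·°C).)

T_f ≈ 77.2 °C

With ΣQ=0 the equilibrium temperature is the m·c-weighted mean:
T_f = (2048.8·113 + 2264.8·44.8) / (2048.8 + 2264.8)
    = 332976 / 4313.6 ≈ 77.19 °C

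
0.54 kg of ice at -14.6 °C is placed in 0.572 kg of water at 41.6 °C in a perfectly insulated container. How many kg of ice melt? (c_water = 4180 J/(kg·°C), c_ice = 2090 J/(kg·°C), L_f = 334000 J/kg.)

m_melted ≈ 0.248 kg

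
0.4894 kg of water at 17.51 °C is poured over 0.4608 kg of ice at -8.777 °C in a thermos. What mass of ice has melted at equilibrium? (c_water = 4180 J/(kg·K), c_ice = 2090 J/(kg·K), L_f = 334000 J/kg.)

m_melted ≈ 0.0819 kg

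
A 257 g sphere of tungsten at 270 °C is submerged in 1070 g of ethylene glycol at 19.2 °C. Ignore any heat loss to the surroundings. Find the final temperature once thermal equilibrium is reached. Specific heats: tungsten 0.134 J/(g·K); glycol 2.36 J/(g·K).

T_f ≈ 22.6 °C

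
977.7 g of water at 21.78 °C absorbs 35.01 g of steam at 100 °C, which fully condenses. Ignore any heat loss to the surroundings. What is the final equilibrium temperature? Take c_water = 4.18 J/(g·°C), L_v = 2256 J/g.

T_f ≈ 43.1 °C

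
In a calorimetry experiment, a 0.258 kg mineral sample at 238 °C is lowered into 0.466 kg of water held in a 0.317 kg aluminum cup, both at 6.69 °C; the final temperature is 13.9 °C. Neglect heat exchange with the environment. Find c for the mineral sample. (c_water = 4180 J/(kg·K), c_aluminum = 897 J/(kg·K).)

Taking heat into each body as positive, Σ m c ΔT = 0:
0.258×c×(13.9 − 238) + 0.466×4180×(13.9 − 6.69) + 0.317×897×(13.9 − 6.69) = 0
-57.82 c = -16094
c = -16094/-57.82 ≈ 278.4 J/(kg·K)

c ≈ 278 J/(kg·K)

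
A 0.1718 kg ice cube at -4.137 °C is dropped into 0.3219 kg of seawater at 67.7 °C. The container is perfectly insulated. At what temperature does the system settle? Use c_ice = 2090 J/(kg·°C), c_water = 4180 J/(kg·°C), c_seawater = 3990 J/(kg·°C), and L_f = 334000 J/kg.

T_f ≈ 14.0 °C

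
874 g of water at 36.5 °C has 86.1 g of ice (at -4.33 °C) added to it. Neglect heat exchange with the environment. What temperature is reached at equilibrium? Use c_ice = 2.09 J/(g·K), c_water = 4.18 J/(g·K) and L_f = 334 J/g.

T_f ≈ 25.9 °C

Let T be the final temperature. ΣQ_i = 0:
ice -4.33→0 °C: 86.1×2.09×4.33 = 779.18
  fusion: m_ice L_f = 86.1×334 = 28757
  meltwater 0→T: 86.1×4.18×T = 359.9 T
  water cools: 874×4.18×(T − 36.5) = 3653.3(T − 36.5)
4013.2 T = 133346 − 29537 = 103810
T ≈ 25.87 °C (positive, so assuming full melt was valid).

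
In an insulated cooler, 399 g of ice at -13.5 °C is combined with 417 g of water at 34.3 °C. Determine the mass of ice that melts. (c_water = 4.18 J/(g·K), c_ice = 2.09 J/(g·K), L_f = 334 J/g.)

m_melted ≈ 145 g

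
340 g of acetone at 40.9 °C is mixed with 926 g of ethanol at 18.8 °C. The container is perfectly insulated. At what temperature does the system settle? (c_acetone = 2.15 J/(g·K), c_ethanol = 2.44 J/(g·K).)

T_f ≈ 24.2 °C

|Q_acetone| = |Q_ethanol|:
340·2.15·(40.9 − T) = 926·2.44·(T − 18.8)
731(40.9 − T) = 2259.4(T − 18.8)
2990.4 T = 72375  ⇒  T ≈ 24.20 °C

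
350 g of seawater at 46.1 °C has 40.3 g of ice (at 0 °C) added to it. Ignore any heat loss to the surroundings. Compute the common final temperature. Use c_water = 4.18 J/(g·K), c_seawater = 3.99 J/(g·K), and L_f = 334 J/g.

T_f ≈ 32.5 °C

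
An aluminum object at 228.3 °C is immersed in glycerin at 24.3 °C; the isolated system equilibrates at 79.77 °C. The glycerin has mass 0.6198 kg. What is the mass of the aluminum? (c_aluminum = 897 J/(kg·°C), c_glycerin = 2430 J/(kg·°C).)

Heat gained plus heat lost sum to zero:
m·897·(79.77 − 228.3) + 0.6198·2430·(79.77 − 24.3) = 0
-133231 m = -83544
m = -83544/-133231 ≈ 0.6271 kg

m ≈ 0.627 kg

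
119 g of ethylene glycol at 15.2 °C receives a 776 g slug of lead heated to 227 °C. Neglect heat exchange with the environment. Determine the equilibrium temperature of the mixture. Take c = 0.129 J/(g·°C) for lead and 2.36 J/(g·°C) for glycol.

T_f ≈ 70.9 °C

T_f is the heat-capacity-weighted average of the initial temperatures:
T_f = (100.1×227 + 280.84×15.2) / (100.1 + 280.84)
    = 26992 / 380.94 ≈ 70.86 °C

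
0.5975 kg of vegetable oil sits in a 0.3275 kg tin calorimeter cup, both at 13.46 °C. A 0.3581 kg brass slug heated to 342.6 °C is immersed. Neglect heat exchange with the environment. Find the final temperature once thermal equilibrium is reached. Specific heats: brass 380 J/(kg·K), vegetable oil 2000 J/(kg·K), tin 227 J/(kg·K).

Conservation of energy gives ΣQ = 0:
0.3581*380*(T − 342.6) + 0.5975*2000*(T − 13.46) + 0.3275*227*(T − 13.46) = 0
(136.08 + 1195 + 74.34) T = 136.08*342.6 + 1195*13.46 + 74.34*13.46
T = 63706/1405.4 ≈ 45.33 °C

T_f ≈ 45.3 °C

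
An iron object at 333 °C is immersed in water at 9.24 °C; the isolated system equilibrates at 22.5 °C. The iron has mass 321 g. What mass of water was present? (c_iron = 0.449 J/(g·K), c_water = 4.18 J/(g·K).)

Setting the total heat transfer to zero:
321·0.449·(22.5 − 333) + m·4.18·(22.5 − 9.24) = 0
55.43 m = 44752
m = 44752/55.43 ≈ 807.4 g

m ≈ 807 g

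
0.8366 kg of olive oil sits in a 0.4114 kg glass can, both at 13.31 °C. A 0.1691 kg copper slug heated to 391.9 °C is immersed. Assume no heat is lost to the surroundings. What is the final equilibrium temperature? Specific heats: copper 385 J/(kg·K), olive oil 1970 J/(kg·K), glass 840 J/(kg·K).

Net heat exchanged in the isolated system is zero:
0.1691*385*(T − 391.9) + 0.8366*1970*(T − 13.31) + 0.4114*840*(T − 13.31) = 0
(65.1 + 1648.1 + 345.58) T = 65.1*391.9 + 1648.1*13.31 + 345.58*13.31
T ≈ 25.28 °C

T_f ≈ 25.3 °C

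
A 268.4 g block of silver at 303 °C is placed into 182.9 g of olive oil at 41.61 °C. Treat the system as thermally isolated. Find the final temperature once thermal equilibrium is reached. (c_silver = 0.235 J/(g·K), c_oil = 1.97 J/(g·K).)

T_f = Σ m_i c_i T_i / Σ m_i c_i:
T_f = (63.07·303 + 360.31·41.61) / (63.07 + 360.31)
    = 34104 / 423.39 ≈ 80.55 °C

T_f ≈ 80.6 °C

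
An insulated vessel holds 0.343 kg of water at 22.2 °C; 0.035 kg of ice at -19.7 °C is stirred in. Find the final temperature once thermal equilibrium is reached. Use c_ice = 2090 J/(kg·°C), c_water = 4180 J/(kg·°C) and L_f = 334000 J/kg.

Heat gained plus heat lost sum to zero:
warm ice to 0 °C: 0.035·2090·(0 − (-19.7)) = 1441.1
  fusion: m_ice L_f = 0.035·334000 = 11690
  warm the meltwater: 146.3 T
  water: 1433.7(T − 22.2)
1580 T = 31829 − 13131 = 18698
T ≈ 11.83 °C (positive, so assuming full melt was valid).

T_f ≈ 11.8 °C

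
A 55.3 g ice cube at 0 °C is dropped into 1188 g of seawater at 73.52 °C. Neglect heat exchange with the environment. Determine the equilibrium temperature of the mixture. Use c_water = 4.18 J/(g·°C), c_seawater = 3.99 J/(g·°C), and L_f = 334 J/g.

T_f ≈ 66.4 °C

Sum of m c ΔT and latent-heat terms is zero:
latent heat to melt: 55.3·334 = 18470; warm the meltwater: 231.15 T; seawater cools: 1188·3.99·(T − 73.52) = 4740.1(T − 73.52)
4971.3 T = 348494 − 18470 = 330023
T ≈ 66.39 °C. Since T > 0 °C, the all-ice-melts assumption holds.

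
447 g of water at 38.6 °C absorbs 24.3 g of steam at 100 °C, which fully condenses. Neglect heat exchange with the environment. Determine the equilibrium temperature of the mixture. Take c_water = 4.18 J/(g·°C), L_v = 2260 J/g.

T_f ≈ 69.6 °C

Taking heat into each body as positive, Σ m c ΔT = 0:
steam→water at 100 °C releases m L_v = 24.3×2260 = 54918; condensed water 100 °C→T: 101.57(T − 100); original water: 1868.5(T − 38.6)
1970 T = 54918 + 10157 + 72123 = 137198
T ≈ 69.64 °C (< 100 °C, so full condensation is consistent).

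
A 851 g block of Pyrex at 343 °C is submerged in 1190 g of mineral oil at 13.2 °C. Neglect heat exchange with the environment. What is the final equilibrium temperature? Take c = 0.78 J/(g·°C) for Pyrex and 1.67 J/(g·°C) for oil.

Set heat shed by the hot body equal to heat absorbed by the cold body:
851×0.78×(343 − T) = 1190×1.67×(T − 13.2)
663.78(343 − T) = 1987.3(T − 13.2)
2651.1 T = 253909  ⇒  T ≈ 95.78 °C

T_f ≈ 95.8 °C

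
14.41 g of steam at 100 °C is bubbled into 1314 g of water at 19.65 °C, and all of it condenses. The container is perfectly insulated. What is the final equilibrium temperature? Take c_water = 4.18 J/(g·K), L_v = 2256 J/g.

T_f ≈ 26.4 °C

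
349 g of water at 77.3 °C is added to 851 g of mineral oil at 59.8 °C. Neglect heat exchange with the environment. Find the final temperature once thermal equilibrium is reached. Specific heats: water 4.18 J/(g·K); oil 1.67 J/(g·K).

T_f ≈ 68.7 °C

Net heat exchanged in the isolated system is zero:
349*4.18*(T − 77.3) + 851*1.67*(T − 59.8) = 0
1458.8(T − 77.3) + 1421.2(T − 59.8) = 0
(1458.8 + 1421.2) T = 1458.8*77.3 + 1421.2*59.8
T ≈ 68.66 °C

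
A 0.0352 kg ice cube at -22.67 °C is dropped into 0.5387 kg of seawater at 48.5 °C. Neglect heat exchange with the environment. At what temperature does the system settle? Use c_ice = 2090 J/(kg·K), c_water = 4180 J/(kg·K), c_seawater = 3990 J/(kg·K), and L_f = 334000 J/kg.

Setting the total heat transfer to zero:
ice -22.67→0 °C: 0.0352×2090×22.67 = 1667.8
  melt ice: 0.0352×334000 = 11757
  meltwater 0→T: 0.0352×4180×T = 147.14 T
  seawater: 2149.4(T − 48.5)
2296.5 T = 104247 − 13425 = 90822
T ≈ 39.55 °C (positive, so assuming full melt was valid).

T_f ≈ 39.5 °C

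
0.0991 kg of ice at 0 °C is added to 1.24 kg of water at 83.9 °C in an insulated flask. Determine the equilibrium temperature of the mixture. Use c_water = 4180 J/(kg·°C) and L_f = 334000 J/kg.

T_f ≈ 71.8 °C

Conservation of energy gives ΣQ = 0:
melt ice: 0.0991×334000 = 33099; warm the meltwater: 414.24 T; water: 5183.2(T − 83.9)
5597.4 T = 434870 − 33099 = 401771
T ≈ 71.78 °C. Since T > 0 °C, the all-ice-melts assumption holds.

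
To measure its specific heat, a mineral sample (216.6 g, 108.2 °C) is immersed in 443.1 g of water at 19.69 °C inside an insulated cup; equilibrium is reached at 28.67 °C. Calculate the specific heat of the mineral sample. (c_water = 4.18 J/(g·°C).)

c ≈ 0.966 J/(g·°C)

Conservation of energy gives ΣQ = 0:
216.6·c·(28.67 − 108.2) + 443.1·4.18·(28.67 − 19.69) = 0
-17226 c = -16632
c = -16632/-17226 ≈ 0.9655 J/(g·°C)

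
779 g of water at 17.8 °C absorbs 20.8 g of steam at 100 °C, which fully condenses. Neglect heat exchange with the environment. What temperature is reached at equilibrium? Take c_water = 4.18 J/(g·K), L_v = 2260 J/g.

T_f ≈ 34.0 °C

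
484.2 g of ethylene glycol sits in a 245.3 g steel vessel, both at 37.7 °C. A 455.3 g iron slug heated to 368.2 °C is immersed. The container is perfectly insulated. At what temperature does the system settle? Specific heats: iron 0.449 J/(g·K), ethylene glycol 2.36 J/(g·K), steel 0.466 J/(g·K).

T_f ≈ 83.9 °C

Heat gained plus heat lost sum to zero:
455.3·0.449·(T − 368.2) + 484.2·2.36·(T − 37.7) + 245.3·0.466·(T − 37.7) = 0
204.43(T − 368.2) + 1142.7(T − 37.7) + 114.31(T − 37.7) = 0
(204.43 + 1142.7 + 114.31) T = 204.43·368.2 + 1142.7·37.7 + 114.31·37.7
T = 122661/1461.5 ≈ 83.93 °C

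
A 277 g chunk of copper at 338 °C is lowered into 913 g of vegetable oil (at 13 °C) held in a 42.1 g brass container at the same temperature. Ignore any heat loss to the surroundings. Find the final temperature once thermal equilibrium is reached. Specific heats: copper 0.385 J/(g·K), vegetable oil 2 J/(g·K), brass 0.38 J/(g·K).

T_f ≈ 30.8 °C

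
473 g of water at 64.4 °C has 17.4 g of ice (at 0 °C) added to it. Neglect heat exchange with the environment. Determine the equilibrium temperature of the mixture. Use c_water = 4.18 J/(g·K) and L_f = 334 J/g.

T_f ≈ 59.3 °C

Setting the total heat transfer to zero:
melt ice: 17.4·334 = 5811.6; meltwater 0→T: 17.4·4.18·T = 72.73 T; water cools: 473·4.18·(T − 64.4) = 1977.1(T − 64.4)
2049.9 T = 127328 − 5811.6 = 121516
T ≈ 59.28 °C (positive, so assuming full melt was valid).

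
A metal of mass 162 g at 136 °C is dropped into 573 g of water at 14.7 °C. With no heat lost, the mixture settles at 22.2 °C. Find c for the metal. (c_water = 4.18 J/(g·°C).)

Heat lost by the metal = heat gained by the water:
162·c·(136 − 22.2) = 573·4.18·(22.2 − 14.7)
18436 c = 17964  ⇒  c ≈ 0.9744 J/(g·°C)

c ≈ 0.974 J/(g·°C)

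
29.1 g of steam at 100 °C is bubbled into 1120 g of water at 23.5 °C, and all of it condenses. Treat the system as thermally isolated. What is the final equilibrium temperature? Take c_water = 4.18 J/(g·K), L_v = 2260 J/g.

T_f ≈ 39.1 °C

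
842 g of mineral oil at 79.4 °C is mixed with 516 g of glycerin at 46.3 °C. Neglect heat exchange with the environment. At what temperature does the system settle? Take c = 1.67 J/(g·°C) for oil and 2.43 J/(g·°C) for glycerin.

|Q_oil| = |Q_glycerin|:
842·1.67·(79.4 − T) = 516·2.43·(T − 46.3)
1406.1(79.4 − T) = 1253.9(T − 46.3)
2660 T = 169702  ⇒  T ≈ 63.80 °C

T_f ≈ 63.8 °C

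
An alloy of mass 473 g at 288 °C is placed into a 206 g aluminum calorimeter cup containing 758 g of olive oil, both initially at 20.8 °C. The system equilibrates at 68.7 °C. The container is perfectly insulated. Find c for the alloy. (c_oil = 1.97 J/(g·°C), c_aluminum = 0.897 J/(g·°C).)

c ≈ 0.775 J/(g·°C)

Conservation of energy gives ΣQ = 0:
473·c·(68.7 − 288) + 758·1.97·(68.7 − 20.8) + 206·0.897·(68.7 − 20.8) = 0
-103729 c = -80378
c = -80378/-103729 ≈ 0.7749 J/(g·°C)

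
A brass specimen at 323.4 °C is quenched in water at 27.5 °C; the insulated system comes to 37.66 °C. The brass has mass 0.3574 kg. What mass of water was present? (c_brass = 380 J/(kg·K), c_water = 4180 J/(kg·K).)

m ≈ 0.914 kg

Heat lost by the brass = heat gained by the water:
0.3574×380×(323.4 − 37.66) = m×4180×(37.66 − 27.5)
42469 m = 38807  ⇒  m ≈ 0.9138 kg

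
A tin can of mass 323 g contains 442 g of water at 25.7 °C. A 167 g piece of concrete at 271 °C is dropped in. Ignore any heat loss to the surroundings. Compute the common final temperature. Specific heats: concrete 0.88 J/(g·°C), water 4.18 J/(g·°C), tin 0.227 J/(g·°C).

T_f = Σ m_i c_i T_i / Σ m_i c_i:
T_f = (146.96×271 + 1847.6×25.7 + 73.32×25.7) / (146.96 + 1847.6 + 73.32)
    = 89193 / 2067.8 ≈ 43.13 °C

T_f ≈ 43.1 °C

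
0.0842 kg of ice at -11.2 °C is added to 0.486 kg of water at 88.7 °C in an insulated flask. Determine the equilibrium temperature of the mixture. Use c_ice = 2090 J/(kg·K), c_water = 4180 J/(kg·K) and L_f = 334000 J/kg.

T_f ≈ 63.0 °C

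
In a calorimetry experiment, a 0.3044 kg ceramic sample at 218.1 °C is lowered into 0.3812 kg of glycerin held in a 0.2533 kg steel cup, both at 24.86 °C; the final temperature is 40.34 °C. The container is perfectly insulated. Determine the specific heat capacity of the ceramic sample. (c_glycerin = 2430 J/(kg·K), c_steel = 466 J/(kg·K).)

c ≈ 299 J/(kg·K)

Conservation of energy gives ΣQ = 0:
0.3044·c·(40.34 − 218.1) + 0.3812·2430·(40.34 − 24.86) + 0.2533·466·(40.34 − 24.86) = 0
-54.11 c = -16167
c = -16167/-54.11 ≈ 298.8 J/(kg·K)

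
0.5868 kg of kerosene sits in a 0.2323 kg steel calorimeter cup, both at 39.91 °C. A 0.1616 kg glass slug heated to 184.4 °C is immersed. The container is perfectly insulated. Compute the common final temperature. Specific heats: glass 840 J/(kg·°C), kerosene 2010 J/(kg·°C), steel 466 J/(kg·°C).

T_f ≈ 53.7 °C

Setting the total heat transfer to zero:
0.1616·840·(T − 184.4) + 0.5868·2010·(T − 39.91) + 0.2323·466·(T − 39.91) = 0
135.74(T − 184.4) + 1179.5(T − 39.91) + 108.25(T − 39.91) = 0
(135.74 + 1179.5 + 108.25) T = 135.74·184.4 + 1179.5·39.91 + 108.25·39.91
T ≈ 53.69 °C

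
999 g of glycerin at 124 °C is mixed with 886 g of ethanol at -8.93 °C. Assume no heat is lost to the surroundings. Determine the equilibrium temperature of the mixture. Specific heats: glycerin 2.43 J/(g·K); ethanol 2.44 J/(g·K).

With ΣQ=0 the equilibrium temperature is the m·c-weighted mean:
T_f = (2427.6·124 + 2161.8·(-8.93)) / (2427.6 + 2161.8)
    = 281713 / 4589.4 ≈ 61.38 °C

T_f ≈ 61.4 °C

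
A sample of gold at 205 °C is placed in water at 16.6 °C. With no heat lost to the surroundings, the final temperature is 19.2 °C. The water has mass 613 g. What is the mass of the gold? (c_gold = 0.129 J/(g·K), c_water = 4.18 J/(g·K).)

Conservation of energy gives ΣQ = 0:
m·0.129·(19.2 − 205) + 613·4.18·(19.2 − 16.6) = 0
-23.97 m = -6662.1
m = -6662.1/-23.97 ≈ 278 g

m ≈ 278 g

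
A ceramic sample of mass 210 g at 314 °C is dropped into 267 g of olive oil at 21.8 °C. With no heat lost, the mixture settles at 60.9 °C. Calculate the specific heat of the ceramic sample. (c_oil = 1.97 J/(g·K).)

c ≈ 0.387 J/(g·K)

Net heat exchanged in the isolated system is zero:
210·c·(60.9 − 314) + 267·1.97·(60.9 − 21.8) = 0
-53151 c = -20566
c = -20566/-53151 ≈ 0.3869 J/(g·K)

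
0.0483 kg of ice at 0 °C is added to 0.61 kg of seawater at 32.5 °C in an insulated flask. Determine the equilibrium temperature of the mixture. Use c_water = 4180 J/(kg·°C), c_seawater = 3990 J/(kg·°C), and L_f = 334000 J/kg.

Setting the total heat transfer to zero:
melt ice: 0.0483×334000 = 16132
  warm the meltwater: 201.89 T
  seawater cools: 0.61×3990×(T − 32.5) = 2433.9(T − 32.5)
2635.8 T = 79102 − 16132 = 62970
T ≈ 23.89 °C. Since T > 0 °C, the all-ice-melts assumption holds.

T_f ≈ 23.9 °C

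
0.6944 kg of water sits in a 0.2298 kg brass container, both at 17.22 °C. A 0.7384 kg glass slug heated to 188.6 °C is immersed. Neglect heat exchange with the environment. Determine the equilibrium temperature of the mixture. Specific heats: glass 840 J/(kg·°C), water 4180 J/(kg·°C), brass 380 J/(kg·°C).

T_f ≈ 46.7 °C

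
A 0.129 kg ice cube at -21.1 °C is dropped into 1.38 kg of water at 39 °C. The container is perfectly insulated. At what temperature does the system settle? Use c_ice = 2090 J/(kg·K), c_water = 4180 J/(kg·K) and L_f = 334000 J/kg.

Heat gained plus heat lost sum to zero:
ice -21.1→0 °C: 0.129·2090·21.1 = 5688.8; latent heat to melt: 0.129·334000 = 43086; warm the meltwater: 539.22 T; water: 5768.4(T − 39)
6307.6 T = 224968 − 48775 = 176193
T ≈ 27.93 °C (positive, so assuming full melt was valid).

T_f ≈ 27.9 °C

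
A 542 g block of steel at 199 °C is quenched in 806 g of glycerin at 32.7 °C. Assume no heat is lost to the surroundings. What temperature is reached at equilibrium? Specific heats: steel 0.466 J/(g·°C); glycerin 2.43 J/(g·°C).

T_f ≈ 51.7 °C

Heat lost by the steel equals heat gained by the glycerin:
542·0.466·(199 − T) = 806·2.43·(T − 32.7)
252.57(199 − T) = 1958.6(T − 32.7)
2211.2 T = 114307  ⇒  T ≈ 51.70 °C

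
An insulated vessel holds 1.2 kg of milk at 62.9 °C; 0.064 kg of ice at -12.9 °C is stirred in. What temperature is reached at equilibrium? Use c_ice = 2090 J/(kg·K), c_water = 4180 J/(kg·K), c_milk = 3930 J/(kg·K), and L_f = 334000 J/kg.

Let T be the final temperature. ΣQ_i = 0:
warm ice to 0 °C: 0.064·2090·(0 − (-12.9)) = 1725.5
  fusion: m_ice L_f = 0.064·334000 = 21376
  meltwater 0→T: 0.064·4180·T = 267.52 T
  milk cools: 1.2·3930·(T − 62.9) = 4716(T − 62.9)
4983.5 T = 296636 − 23102 = 273535
T ≈ 54.89 °C — above 0 °C, consistent with complete melting.

T_f ≈ 54.9 °C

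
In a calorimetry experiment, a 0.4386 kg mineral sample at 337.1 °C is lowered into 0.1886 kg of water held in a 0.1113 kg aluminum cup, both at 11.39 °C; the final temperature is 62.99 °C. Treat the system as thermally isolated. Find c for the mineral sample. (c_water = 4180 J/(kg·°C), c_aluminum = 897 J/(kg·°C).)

Heat gained plus heat lost sum to zero:
0.4386×c×(62.99 − 337.1) + 0.1886×4180×(62.99 − 11.39) + 0.1113×897×(62.99 − 11.39) = 0
-120.22 c = -45830
c = -45830/-120.22 ≈ 381.2 J/(kg·°C)

c ≈ 381 J/(kg·°C)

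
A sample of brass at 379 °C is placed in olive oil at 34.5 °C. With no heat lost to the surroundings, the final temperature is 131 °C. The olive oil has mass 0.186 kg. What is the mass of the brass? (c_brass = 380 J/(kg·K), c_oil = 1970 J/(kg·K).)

m ≈ 0.375 kg

|Q_brass| = |Q_oil|:
m·380·(379 − 131) = 0.186·1970·(131 − 34.5)
94240 m = 35360  ⇒  m ≈ 0.3752 kg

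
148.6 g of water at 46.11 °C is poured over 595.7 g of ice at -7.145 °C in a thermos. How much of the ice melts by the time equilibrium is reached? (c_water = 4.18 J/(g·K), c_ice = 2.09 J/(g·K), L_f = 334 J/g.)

Cooling the water to 0 °C releases 148.6·4.18·46.11 = 28641 J.
Of that, 595.7·2.09·7.145 = 8895.6 J goes to bring the ice to 0 °C, leaving 19746 J.
Fully melting the ice requires m_ice L_f = 595.7·334 = 198964 J.
19746 J < 198964 J, so only part of the ice melts and the system sits at 0 °C.
m_melted·334 = 19746  ⇒  m_melted ≈ 59.12 g.

m_melted ≈ 59.1 g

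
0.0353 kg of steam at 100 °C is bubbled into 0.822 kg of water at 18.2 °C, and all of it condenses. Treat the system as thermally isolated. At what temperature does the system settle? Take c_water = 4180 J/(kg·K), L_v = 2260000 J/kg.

T_f ≈ 43.8 °C

Let T be the final temperature. ΣQ_i = 0:
latent heat released on condensation: 0.0353·2260000 = 79778
  condensate cools 100→T: 0.0353·4180·(T − 100) = 147.55(T − 100)
  water warms: 0.822·4180·(T − 18.2) = 3436(T − 18.2)
3583.5 T = 79778 + 14755 + 62534 = 157068
T ≈ 43.83 °C (< 100 °C, so full condensation is consistent).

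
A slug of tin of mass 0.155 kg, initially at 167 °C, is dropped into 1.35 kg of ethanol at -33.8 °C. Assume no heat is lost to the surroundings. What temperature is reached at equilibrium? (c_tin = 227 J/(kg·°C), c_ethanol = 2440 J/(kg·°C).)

T_f ≈ -31.7 °C

T_f is the heat-capacity-weighted average of the initial temperatures:
T_f = (35.19*167 + 3294*(-33.8)) / (35.19 + 3294)
    = -105461 / 3329.2 ≈ -31.68 °C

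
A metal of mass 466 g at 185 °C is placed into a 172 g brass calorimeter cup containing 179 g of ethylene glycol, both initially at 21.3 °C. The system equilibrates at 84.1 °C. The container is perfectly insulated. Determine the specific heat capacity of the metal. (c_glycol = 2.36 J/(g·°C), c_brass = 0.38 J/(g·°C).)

Energy conservation, ΣQ = 0:
466·c·(84.1 − 185) + 179·2.36·(84.1 − 21.3) + 172·0.38·(84.1 − 21.3) = 0
-47019 c = -30634
c = -30634/-47019 ≈ 0.6515 J/(g·°C)

c ≈ 0.652 J/(g·°C)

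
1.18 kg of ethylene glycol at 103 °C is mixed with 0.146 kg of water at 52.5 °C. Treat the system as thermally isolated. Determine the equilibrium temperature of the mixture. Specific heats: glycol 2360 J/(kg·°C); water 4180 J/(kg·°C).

T_f ≈ 93.9 °C

Heat gained plus heat lost sum to zero:
1.18·2360·(T − 103) + 0.146·4180·(T − 52.5) = 0
2784.8(T − 103) + 610.28(T − 52.5) = 0
(2784.8 + 610.28) T = 2784.8·103 + 610.28·52.5
T ≈ 93.92 °C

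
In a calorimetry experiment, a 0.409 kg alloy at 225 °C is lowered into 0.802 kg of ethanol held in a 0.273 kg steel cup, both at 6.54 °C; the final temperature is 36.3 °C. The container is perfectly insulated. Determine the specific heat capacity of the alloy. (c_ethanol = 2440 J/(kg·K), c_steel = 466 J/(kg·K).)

Setting the total heat transfer to zero:
0.409×c×(36.3 − 225) + 0.802×2440×(36.3 − 6.54) + 0.273×466×(36.3 − 6.54) = 0
-77.18 c = -62023
c = -62023/-77.18 ≈ 803.6 J/(kg·K)

c ≈ 804 J/(kg·K)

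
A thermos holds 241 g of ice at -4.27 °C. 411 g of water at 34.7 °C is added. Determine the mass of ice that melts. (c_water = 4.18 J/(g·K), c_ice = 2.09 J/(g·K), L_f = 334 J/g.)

m_melted ≈ 172 g

Water can give up m c ΔT = 411·4.18·34.7 = 59614 J before reaching 0 °C.
Of that, 241·2.09·4.27 = 2150.8 J goes to bring the ice to 0 °C, leaving 57463 J.
Melting all 241 g of ice would need 241·334 = 80494 J.
That's not enough to melt it all — equilibrium is at 0 °C with ice remaining.
Mass melted = 57463/334 ≈ 172 g.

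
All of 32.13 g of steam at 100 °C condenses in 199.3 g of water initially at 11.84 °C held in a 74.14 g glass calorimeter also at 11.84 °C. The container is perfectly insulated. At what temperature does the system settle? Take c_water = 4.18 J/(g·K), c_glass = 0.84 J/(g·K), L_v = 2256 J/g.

Energy conservation, ΣQ = 0:
condense steam: −32.13·2256 = −72485
  condensed water 100 °C→T: 134.3(T − 100)
  water warms: 199.3·4.18·(T − 11.84) = 833.07(T − 11.84)
  cup: 62.28(T − 11.84)
1029.7 T = 72485 + 13430 + 10601 = 96517
T ≈ 93.74 °C, under the boiling point, so the assumption holds.

T_f ≈ 93.7 °C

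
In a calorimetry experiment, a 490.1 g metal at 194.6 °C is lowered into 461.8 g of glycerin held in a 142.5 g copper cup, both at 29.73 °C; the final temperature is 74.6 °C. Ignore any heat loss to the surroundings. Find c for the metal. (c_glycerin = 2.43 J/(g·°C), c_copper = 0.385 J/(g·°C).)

c ≈ 0.898 J/(g·°C)

Setting the total heat transfer to zero:
490.1×c×(74.6 − 194.6) + 461.8×2.43×(74.6 − 29.73) + 142.5×0.385×(74.6 − 29.73) = 0
-58812 c = -52814
c = -52814/-58812 ≈ 0.898 J/(g·°C)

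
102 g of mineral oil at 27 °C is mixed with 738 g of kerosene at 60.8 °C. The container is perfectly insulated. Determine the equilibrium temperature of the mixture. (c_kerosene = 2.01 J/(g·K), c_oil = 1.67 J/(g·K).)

T_f ≈ 57.3 °C

Energy conservation, ΣQ = 0:
738×2.01×(T − 60.8) + 102×1.67×(T − 27) = 0
1653.7 T = 94789
T = 94789 / 1653.7 = 57.3 °C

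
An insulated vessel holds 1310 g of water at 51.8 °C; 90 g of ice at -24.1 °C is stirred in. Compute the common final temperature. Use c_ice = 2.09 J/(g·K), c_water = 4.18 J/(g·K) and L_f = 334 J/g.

T_f ≈ 42.6 °C

Conservation of energy gives ΣQ = 0:
warm ice to 0 °C: 90×2.09×(0 − (-24.1)) = 4533.2
  melt ice: 90×334 = 30060
  meltwater 0→T: 90×4.18×T = 376.2 T
  water: 5475.8(T − 51.8)
5852 T = 283646 − 34593 = 249053
T ≈ 42.56 °C (positive, so assuming full melt was valid).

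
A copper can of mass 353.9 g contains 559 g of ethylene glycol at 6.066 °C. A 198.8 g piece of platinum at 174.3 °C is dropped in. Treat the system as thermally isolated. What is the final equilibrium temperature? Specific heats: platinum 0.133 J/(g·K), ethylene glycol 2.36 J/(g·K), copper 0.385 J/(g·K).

T_f ≈ 9.1 °C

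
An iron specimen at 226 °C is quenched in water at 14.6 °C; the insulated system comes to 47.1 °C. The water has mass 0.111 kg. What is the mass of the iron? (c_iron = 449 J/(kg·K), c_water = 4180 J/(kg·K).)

Net heat exchanged in the isolated system is zero:
m·449·(47.1 − 226) + 0.111·4180·(47.1 − 14.6) = 0
-80326 m = -15079
m = -15079/-80326 ≈ 0.1877 kg

m ≈ 0.188 kg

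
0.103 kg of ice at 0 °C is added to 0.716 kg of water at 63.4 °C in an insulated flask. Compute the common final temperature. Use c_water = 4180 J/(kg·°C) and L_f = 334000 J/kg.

T_f ≈ 45.4 °C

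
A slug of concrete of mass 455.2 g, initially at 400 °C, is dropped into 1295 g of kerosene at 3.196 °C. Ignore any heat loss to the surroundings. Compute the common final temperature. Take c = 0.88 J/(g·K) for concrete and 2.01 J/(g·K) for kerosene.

T_f = Σ m_i c_i T_i / Σ m_i c_i:
T_f = (400.58×400 + 2602.9×3.196) / (400.58 + 2602.9)
    = 168549 / 3003.5 ≈ 56.12 °C

T_f ≈ 56.1 °C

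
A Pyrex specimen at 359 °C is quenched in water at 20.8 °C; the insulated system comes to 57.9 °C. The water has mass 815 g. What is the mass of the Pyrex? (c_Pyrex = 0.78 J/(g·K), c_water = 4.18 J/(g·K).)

|Q_Pyrex| = |Q_water|:
m·0.78·(359 − 57.9) = 815·4.18·(57.9 − 20.8)
234.86 m = 126389  ⇒  m ≈ 538.1 g

m ≈ 538 g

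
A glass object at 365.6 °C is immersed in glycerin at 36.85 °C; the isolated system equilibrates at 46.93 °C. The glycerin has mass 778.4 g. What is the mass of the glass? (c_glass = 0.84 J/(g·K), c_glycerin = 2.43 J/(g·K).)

m ≈ 71.2 g

Conservation of energy gives ΣQ = 0:
m·0.84·(46.93 − 365.6) + 778.4·2.43·(46.93 − 36.85) = 0
-267.68 m = -19066
m = -19066/-267.68 ≈ 71.23 g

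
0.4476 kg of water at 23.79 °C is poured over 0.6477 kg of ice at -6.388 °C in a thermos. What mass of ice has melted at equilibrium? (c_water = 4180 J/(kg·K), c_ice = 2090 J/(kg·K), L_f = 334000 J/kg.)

Water can give up m c ΔT = 0.4476·4180·23.79 = 44510 J before reaching 0 °C.
Warming the ice to 0 °C takes 0.6477·2090·6.388 = 8647.4 J, leaving 35863 J for melting.
Fully melting the ice requires m_ice L_f = 0.6477·334000 = 216332 J.
Since 35863 < 216332 J, not all the ice melts; equilibrium is at 0 °C.
Mass melted = 35863/334000 ≈ 0.1074 kg.

m_melted ≈ 0.107 kg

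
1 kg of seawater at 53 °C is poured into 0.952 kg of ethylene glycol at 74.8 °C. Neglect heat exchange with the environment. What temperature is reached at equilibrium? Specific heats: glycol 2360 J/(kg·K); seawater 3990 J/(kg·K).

Heat lost by the glycol equals heat gained by the seawater:
0.952·2360·(74.8 − T) = 1·3990·(T − 53)
2246.7(74.8 − T) = 3990(T − 53)
6236.7 T = 379525  ⇒  T ≈ 60.85 °C

T_f ≈ 60.9 °C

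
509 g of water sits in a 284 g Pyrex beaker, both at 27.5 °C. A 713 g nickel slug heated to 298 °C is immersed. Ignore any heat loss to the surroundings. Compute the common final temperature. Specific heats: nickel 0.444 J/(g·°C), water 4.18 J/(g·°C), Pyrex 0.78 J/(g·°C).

T_f ≈ 59.6 °C

With ΣQ=0 the equilibrium temperature is the m·c-weighted mean:
T_f = (316.57*298 + 2127.6*27.5 + 221.52*27.5) / (316.57 + 2127.6 + 221.52)
    = 158940 / 2665.7 ≈ 59.62 °C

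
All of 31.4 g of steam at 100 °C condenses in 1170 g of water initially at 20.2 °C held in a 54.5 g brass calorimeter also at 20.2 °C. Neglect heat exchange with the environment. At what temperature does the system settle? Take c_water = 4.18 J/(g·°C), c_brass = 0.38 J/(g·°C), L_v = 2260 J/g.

T_f ≈ 36.4 °C

Heat gained plus heat lost sum to zero:
steam→water at 100 °C releases m L_v = 31.4·2260 = 70964; condensate cools 100→T: 31.4·4.18·(T − 100) = 131.25(T − 100); water warms: 1170·4.18·(T − 20.2) = 4890.6(T − 20.2); cup: 20.71(T − 20.2)
5042.6 T = 70964 + 13125 + 99208 = 183298
T ≈ 36.35 °C — below 100 °C, confirming all the steam condensed.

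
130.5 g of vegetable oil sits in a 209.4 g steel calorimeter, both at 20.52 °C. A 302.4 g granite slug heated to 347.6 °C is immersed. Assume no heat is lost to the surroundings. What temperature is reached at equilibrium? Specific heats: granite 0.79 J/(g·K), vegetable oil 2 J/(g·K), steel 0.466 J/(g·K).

T_f ≈ 151.3 °C

Let T be the final temperature. ΣQ_i = 0:
302.4*0.79*(T − 347.6) + 130.5*2*(T − 20.52) + 209.4*0.466*(T − 20.52) = 0
(238.9 + 261 + 97.58) T = 238.9*347.6 + 261*20.52 + 97.58*20.52
T ≈ 151.30 °C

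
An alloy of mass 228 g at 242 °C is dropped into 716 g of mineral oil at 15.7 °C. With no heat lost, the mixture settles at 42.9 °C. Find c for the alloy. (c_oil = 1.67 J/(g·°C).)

c ≈ 0.716 J/(g·°C)

Taking heat into each body as positive, Σ m c ΔT = 0:
228×c×(42.9 − 242) + 716×1.67×(42.9 − 15.7) = 0
-45395 c = -32524
c = -32524/-45395 ≈ 0.7165 J/(g·°C)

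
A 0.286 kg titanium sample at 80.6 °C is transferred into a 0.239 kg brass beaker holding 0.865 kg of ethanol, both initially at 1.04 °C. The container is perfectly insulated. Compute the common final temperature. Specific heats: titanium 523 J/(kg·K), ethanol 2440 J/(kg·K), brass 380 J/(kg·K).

T_f ≈ 6.1 °C

With ΣQ=0 the equilibrium temperature is the m·c-weighted mean:
T_f = (149.58×80.6 + 2110.6×1.04 + 90.82×1.04) / (149.58 + 2110.6 + 90.82)
    = 14345 / 2351 ≈ 6.10 °C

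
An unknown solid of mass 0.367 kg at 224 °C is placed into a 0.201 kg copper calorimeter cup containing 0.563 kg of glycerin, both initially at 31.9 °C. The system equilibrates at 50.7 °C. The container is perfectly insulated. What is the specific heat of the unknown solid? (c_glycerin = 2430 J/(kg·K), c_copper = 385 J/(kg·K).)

Net heat exchanged in the isolated system is zero:
0.367·c·(50.7 − 224) + 0.563·2430·(50.7 − 31.9) + 0.201·385·(50.7 − 31.9) = 0
-63.6 c = -27175
c = -27175/-63.6 ≈ 427.3 J/(kg·K)

c ≈ 427 J/(kg·K)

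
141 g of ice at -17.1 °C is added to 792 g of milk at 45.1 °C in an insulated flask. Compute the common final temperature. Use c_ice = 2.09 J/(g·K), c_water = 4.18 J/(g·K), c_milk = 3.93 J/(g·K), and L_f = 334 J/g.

Net heat exchanged in the isolated system is zero:
ice -17.1→0 °C: 141×2.09×17.1 = 5039.2; fusion: m_ice L_f = 141×334 = 47094; warm the meltwater: 589.38 T; milk cools: 792×3.93×(T − 45.1) = 3112.6(T − 45.1)
3701.9 T = 140376 − 52133 = 88243
T ≈ 23.84 °C (positive, so assuming full melt was valid).

T_f ≈ 23.8 °C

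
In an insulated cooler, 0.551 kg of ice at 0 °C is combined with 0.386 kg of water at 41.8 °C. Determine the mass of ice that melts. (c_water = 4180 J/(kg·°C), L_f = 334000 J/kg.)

m_melted ≈ 0.202 kg

Heat available from the water dropping to 0 °C: 0.386·4180·41.8 = 67443 J.
Fully melting the ice requires m_ice L_f = 0.551·334000 = 184034 J.
That's not enough to melt it all — equilibrium is at 0 °C with ice remaining.
m_melt = 67443 / L_f = 0.2019 kg.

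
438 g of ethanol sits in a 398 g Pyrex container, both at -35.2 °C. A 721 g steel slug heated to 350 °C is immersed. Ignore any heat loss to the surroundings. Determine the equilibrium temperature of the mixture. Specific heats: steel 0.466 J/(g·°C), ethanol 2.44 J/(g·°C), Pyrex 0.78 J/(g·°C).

T_f ≈ 40.3 °C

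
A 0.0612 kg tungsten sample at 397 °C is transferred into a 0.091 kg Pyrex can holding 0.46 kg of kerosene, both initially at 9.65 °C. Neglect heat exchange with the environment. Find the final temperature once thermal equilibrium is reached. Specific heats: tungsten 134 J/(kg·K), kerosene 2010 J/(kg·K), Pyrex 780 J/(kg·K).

Let T be the final temperature. ΣQ_i = 0:
0.0612*134*(T − 397) + 0.46*2010*(T − 9.65) + 0.091*780*(T − 9.65) = 0
1003.8 T = 12863
T = 12863/1003.8 ≈ 12.81 °C

T_f ≈ 12.8 °C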